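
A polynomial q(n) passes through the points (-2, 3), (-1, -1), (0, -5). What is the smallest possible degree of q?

Forward differences of the values at n = -2, -1, 0:
  q  : 3  -1  -5
  Δ  : -4  -4
  Δ^2: 0
The first differences are constant (-4) and nonzero, while all higher differences vanish, so the minimal degree is 1.

1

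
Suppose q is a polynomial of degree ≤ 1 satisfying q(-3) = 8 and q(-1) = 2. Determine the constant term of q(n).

Write q(n) = an + b. Substituting each data point gives a linear system:
  -3a + b = 8
  -a + b = 2
Solving the system yields a = -3, b = -1.
So q(n) = -3n - 1.
The constant term is -1.

-1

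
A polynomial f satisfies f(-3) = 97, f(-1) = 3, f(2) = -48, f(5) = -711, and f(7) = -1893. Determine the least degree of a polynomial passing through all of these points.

3

Divided differences on the nodes -3, -1, 2, 5, 7:
  order 0: 97  3  -48  -711  -1893
  order 1: -47  -17  -221  -591
  order 2: 6  -34  -74
  order 3: -5  -5
  order 4: 0
The order-3 divided differences are all -5 (nonzero) and every higher order vanishes, so the data lies on a polynomial of degree exactly 3.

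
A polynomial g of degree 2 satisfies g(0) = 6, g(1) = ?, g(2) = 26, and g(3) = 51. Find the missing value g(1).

On equispaced nodes a degree-2 polynomial has vanishing third forward difference, so
  - g(0) + 3·g(1) - 3·g(2) + g(3) = 0.
Substituting the known values and solving for g(1):
  3·g(1) = 33
  g(1) = 11.

11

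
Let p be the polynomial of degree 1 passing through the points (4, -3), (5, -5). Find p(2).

1

Write p(s) = as + b. Substituting each data point gives a linear system:
  4a + b = -3
  5a + b = -5
Solving the system yields a = -2, b = 5.
So p(s) = -2s + 5.
Then p(2) = 1.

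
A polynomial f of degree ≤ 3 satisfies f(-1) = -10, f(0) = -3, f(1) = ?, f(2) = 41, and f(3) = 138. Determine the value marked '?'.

On equispaced nodes a degree-3 polynomial has vanishing fourth forward difference, so
  f(-1) - 4·f(0) + 6·f(1) - 4·f(2) + f(3) = 0.
Substituting the known values and solving for f(1):
  6·f(1) = 24
  f(1) = 4.

4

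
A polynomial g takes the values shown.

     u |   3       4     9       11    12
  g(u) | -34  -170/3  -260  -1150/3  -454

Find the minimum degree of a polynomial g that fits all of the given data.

Divided differences on the nodes 3, 4, 9, 11, 12:
  order 0: -34  -170/3  -260  -1150/3  -454
  order 1: -68/3  -122/3  -185/3  -212/3
  order 2: -3  -3  -3
  order 3: 0  0
  order 4: 0
The order-2 divided differences are all -3 (nonzero) and every higher order vanishes, so the data lies on a polynomial of degree exactly 2.

2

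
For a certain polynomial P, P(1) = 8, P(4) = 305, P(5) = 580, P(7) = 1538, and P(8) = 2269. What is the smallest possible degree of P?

3

Divided differences on the nodes 1, 4, 5, 7, 8:
  order 0: 8  305  580  1538  2269
  order 1: 99  275  479  731
  order 2: 44  68  84
  order 3: 4  4
  order 4: 0
The order-3 divided differences are all 4 (nonzero) and every higher order vanishes, so the data lies on a polynomial of degree exactly 3.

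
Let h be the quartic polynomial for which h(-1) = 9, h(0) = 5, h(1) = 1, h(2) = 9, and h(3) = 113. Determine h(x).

Using the Lagrange interpolation formula with nodes -1, 0, 1, 2, 3:
  L_0(x) = x(x - 1)(x - 2)(x - 3) / 24
  L_1(x) = (x + 1)(x - 1)(x - 2)(x - 3) / -6
  L_2(x) = (x + 1)x(x - 2)(x - 3) / 4
  L_3(x) = (x + 1)x(x - 1)(x - 3) / -6
  L_4(x) = (x + 1)x(x - 1)(x - 2) / 24
Then h(x) = 9·L_0(x) + 5·L_1(x) + 1·L_2(x) + 9·L_3(x) + 113·L_4(x).
Expanding and collecting terms gives h(x) = 3x^4 - 4x^3 - 3x^2 + 5.
Check: h(0) = 5. ✓

h(x) = 3x^4 - 4x^3 - 3x^2 + 5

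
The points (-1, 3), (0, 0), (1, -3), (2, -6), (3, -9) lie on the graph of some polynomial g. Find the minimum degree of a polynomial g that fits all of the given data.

1

Forward differences of the values at x = -1, 0, 1, 2, 3:
  g  : 3  0  -3  -6  -9
  Δ  : -3  -3  -3  -3
  Δ^2: 0  0  0
  Δ^3: 0  0
  Δ^4: 0
The first differences are constant (-3) and nonzero, while all higher differences vanish, so the minimal degree is 1.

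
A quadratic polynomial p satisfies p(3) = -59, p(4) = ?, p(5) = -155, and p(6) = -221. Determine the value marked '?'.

The 3 known points determine the degree-2 polynomial uniquely.
Write p(x) = ax^2 + bx + c. Substituting each data point gives a linear system:
  9a + 3b + c = -59
  25a + 5b + c = -155
  36a + 6b + c = -221
Solving the system yields a = -6, b = 0, c = -5.
So p(x) = -6x^2 - 5.
Then p(4) = -101.

-101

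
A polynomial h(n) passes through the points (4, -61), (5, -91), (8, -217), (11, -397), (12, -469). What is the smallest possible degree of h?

2

Divided differences on the nodes 4, 5, 8, 11, 12:
  order 0: -61  -91  -217  -397  -469
  order 1: -30  -42  -60  -72
  order 2: -3  -3  -3
  order 3: 0  0
  order 4: 0
The order-2 divided differences are all -3 (nonzero) and every higher order vanishes, so the data lies on a polynomial of degree exactly 2.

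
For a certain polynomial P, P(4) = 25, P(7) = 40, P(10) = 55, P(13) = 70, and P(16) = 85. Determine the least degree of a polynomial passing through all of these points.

Forward differences of the values at u = 4, 7, 10, 13, 16:
  P  : 25  40  55  70  85
  Δ  : 15  15  15  15
  Δ^2: 0  0  0
  Δ^3: 0  0
  Δ^4: 0
The first differences are constant (15) and nonzero, while all higher differences vanish, so the minimal degree is 1.

1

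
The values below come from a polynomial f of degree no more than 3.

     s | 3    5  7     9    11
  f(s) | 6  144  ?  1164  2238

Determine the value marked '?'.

The 4 known points determine the degree-3 polynomial uniquely.
Write f(s) = as^3 + bs^2 + cs + d. Substituting each data point gives a linear system:
  27a + 9b + 3c + d = 6
  125a + 25b + 5c + d = 144
  729a + 81b + 9c + d = 1164
  1331a + 121b + 11c + d = 2238
Solving the system yields a = 2, b = -3, c = -5, d = -6.
So f(s) = 2s^3 - 3s^2 - 5s - 6.
Then f(7) = 498.

498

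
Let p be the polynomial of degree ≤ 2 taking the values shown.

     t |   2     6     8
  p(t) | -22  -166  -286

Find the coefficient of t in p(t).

Write p(t) = at^2 + bt + c. Substituting each data point gives a linear system:
  4a + 2b + c = -22
  36a + 6b + c = -166
  64a + 8b + c = -286
Solving the system yields a = -4, b = -4, c = 2.
So p(t) = -4t^2 - 4t + 2.
The coefficient of t is -4.

-4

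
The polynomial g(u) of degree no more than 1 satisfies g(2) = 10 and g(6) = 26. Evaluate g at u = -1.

-2

Using the Lagrange interpolation formula with nodes 2, 6:
  L_0(u) = (u - 6) / -4
  L_1(u) = (u - 2) / 4
Then g(u) = 10·L_0(u) + 26·L_1(u).
Expanding and collecting terms gives g(u) = 4u + 2.
Evaluating at u = -1: g(-1) = -2.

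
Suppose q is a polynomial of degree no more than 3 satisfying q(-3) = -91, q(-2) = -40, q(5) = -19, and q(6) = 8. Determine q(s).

q(s) = s^3 - 6s^2 + 2s - 4

Write q(s) = as^3 + bs^2 + cs + d. Substituting each data point gives a linear system:
  -27a + 9b - 3c + d = -91
  -8a + 4b - 2c + d = -40
  125a + 25b + 5c + d = -19
  216a + 36b + 6c + d = 8
Solving the system yields a = 1, b = -6, c = 2, d = -4.
So q(s) = s³ - 6s² + 2s - 4.
Check: q(-2) = -40. ✓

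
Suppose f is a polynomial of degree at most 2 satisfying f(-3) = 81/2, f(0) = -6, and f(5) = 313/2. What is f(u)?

Write f(u) = au^2 + bu + c. Substituting each data point gives a linear system:
  9a - 3b + c = 81/2
  c = -6
  25a + 5b + c = 313/2
Solving the system yields a = 6, b = 5/2, c = -6.
So f(u) = 6u^2 + (5/2)u - 6.
Check: f(5) = 313/2. ✓

f(u) = 6u^2 + (5/2)u - 6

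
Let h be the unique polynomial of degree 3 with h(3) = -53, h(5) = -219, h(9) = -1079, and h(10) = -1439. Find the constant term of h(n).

Write h(n) = an^3 + bn^2 + cn + d. Substituting each data point gives a linear system:
  27a + 9b + 3c + d = -53
  125a + 25b + 5c + d = -219
  729a + 81b + 9c + d = -1079
  1000a + 100b + 10c + d = -1439
Solving the system yields a = -1, b = -5, c = 6, d = 1.
So h(n) = -n³ - 5n² + 6n + 1.
The constant term is 1.

1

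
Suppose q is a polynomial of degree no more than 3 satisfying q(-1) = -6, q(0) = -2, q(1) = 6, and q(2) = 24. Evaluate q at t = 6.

316

Using the Lagrange interpolation formula with nodes -1, 0, 1, 2:
  L_0(t) = t(t - 1)(t - 2) / -6
  L_1(t) = (t + 1)(t - 1)(t - 2) / 2
  L_2(t) = (t + 1)t(t - 2) / -2
  L_3(t) = (t + 1)t(t - 1) / 6
Then q(t) = -6·L_0(t) - 2·L_1(t) + 6·L_2(t) + 24·L_3(t).
Expanding and collecting terms gives q(t) = t^3 + 2t^2 + 5t - 2.
Evaluating at t = 6: q(6) = 316.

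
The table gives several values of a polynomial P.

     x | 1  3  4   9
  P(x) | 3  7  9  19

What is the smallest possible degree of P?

Divided differences on the nodes 1, 3, 4, 9:
  order 0: 3  7  9  19
  order 1: 2  2  2
  order 2: 0  0
  order 3: 0
The order-1 divided differences are all 2 (nonzero) and every higher order vanishes, so the data lies on a polynomial of degree exactly 1.

1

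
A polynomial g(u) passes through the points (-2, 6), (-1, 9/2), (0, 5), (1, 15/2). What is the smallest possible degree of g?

2

Forward differences of the values at u = -2, -1, 0, 1:
  g  : 6  9/2  5  15/2
  Δ  : -3/2  1/2  5/2
  Δ^2: 2  2
  Δ^3: 0
The second differences are constant (2) and nonzero, while all higher differences vanish, so the minimal degree is 2.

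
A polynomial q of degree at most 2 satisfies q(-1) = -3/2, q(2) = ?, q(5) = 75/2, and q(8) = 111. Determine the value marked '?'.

The 3 known points determine the degree-2 polynomial uniquely.
Write q(t) = at^2 + bt + c. Substituting each data point gives a linear system:
  a - b + c = -3/2
  25a + 5b + c = 75/2
  64a + 8b + c = 111
Solving the system yields a = 2, b = -3/2, c = -5.
So q(t) = 2t^2 - (3/2)t - 5.
Then q(2) = 0.

0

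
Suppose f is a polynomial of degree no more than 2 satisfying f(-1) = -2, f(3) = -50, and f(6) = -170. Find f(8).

-290

Write f(u) = au^2 + bu + c. Substituting each data point gives a linear system:
  a - b + c = -2
  9a + 3b + c = -50
  36a + 6b + c = -170
Solving the system yields a = -4, b = -4, c = -2.
So f(u) = -4u^2 - 4u - 2.
Then f(8) = -290.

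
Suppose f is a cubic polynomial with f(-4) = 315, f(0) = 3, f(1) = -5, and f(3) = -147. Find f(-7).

Write f(t) = at^3 + bt^2 + ct + d. Substituting each data point gives a linear system:
  -64a + 16b - 4c + d = 315
  d = 3
  a + b + c + d = -5
  27a + 9b + 3c + d = -147
Solving the system yields a = -5, b = -1, c = -2, d = 3.
So f(t) = -5t³ - t² - 2t + 3.
Then f(-7) = 1683.

1683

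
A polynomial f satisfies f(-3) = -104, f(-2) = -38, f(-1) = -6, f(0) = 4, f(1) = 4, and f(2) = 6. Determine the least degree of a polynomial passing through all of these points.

Forward differences of the values at t = -3, -2, -1, 0, 1, 2:
  f  : -104  -38  -6  4  4  6
  Δ  : 66  32  10  0  2
  Δ^2: -34  -22  -10  2
  Δ^3: 12  12  12
  Δ^4: 0  0
  Δ^5: 0
The third differences are constant (12) and nonzero, while all higher differences vanish, so the minimal degree is 3.

3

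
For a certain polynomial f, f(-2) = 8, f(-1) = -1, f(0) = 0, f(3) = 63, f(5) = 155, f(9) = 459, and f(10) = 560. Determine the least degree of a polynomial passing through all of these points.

2

Divided differences on the nodes -2, -1, 0, 3, 5, 9, 10:
  order 0: 8  -1  0  63  155  459  560
  order 1: -9  1  21  46  76  101
  order 2: 5  5  5  5  5
  order 3: 0  0  0  0
  order 4: 0  0  0
  order 5: 0  0
  order 6: 0
The order-2 divided differences are all 5 (nonzero) and every higher order vanishes, so the data lies on a polynomial of degree exactly 2.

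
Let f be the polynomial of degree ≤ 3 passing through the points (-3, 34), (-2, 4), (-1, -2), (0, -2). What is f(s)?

Write f(s) = as^3 + bs^2 + cs + d. Substituting each data point gives a linear system:
  -27a + 9b - 3c + d = 34
  -8a + 4b - 2c + d = 4
  -a + b - c + d = -2
  d = -2
Solving the system yields a = -3, b = -6, c = -3, d = -2.
So f(s) = -3s^3 - 6s^2 - 3s - 2.
Check: f(0) = -2. ✓

f(s) = -3s^3 - 6s^2 - 3s - 2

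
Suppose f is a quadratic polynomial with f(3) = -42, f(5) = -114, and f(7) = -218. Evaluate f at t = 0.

Forward differences of the values at t = 3, 5, 7:
  f  : -42  -114  -218
  Δ  : -72  -104
  Δ^2: -32
The second differences are constant, confirming degree 2.
Interpolating (Newton forward form) and evaluating at t = 0 gives f(0) = 6.

6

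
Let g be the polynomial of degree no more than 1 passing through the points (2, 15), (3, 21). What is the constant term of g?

3

Write g(s) = as + b. Substituting each data point gives a linear system:
  2a + b = 15
  3a + b = 21
Solving the system yields a = 6, b = 3.
So g(s) = 6s + 3.
The constant term is 3.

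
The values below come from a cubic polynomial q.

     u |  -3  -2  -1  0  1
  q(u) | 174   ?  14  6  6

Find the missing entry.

On equispaced nodes a degree-3 polynomial has vanishing fourth forward difference, so
  q(-3) - 4·q(-2) + 6·q(-1) - 4·q(0) + q(1) = 0.
Substituting the known values and solving for q(-2):
  -4·q(-2) = -240
  q(-2) = 60.

60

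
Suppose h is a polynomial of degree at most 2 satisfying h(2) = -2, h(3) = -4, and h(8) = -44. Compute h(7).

-32

Using the Lagrange interpolation formula with nodes 2, 3, 8:
  L_0(x) = (x - 3)(x - 8) / 6
  L_1(x) = (x - 2)(x - 8) / -5
  L_2(x) = (x - 2)(x - 3) / 30
Then h(x) = -2·L_0(x) - 4·L_1(x) - 44·L_2(x).
Expanding and collecting terms gives h(x) = -x^2 + 3x - 4.
Evaluating at x = 7: h(7) = -32.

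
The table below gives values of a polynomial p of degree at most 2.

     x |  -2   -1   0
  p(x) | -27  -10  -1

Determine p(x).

p(x) = -4x^2 + 5x - 1

Write p(x) = ax^2 + bx + c. Substituting each data point gives a linear system:
  4a - 2b + c = -27
  a - b + c = -10
  c = -1
Solving the system yields a = -4, b = 5, c = -1.
So p(x) = -4x^2 + 5x - 1.
Check: p(-1) = -10. ✓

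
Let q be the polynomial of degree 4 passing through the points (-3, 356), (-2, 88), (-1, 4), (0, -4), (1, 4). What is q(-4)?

Forward differences of the values at x = -3, -2, -1, 0, 1:
  q  : 356  88  4  -4  4
  Δ  : -268  -84  -8  8
  Δ^2: 184  76  16
  Δ^3: -108  -60
  Δ^4: 48
The fourth differences are constant, confirming degree 4.
Interpolating (Newton forward form) and evaluating at x = -4 gives q(-4) = 964.

964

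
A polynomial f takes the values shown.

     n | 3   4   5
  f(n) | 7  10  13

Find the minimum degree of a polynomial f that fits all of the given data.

Forward differences of the values at n = 3, 4, 5:
  f  : 7  10  13
  Δ  : 3  3
  Δ^2: 0
The first differences are constant (3) and nonzero, while all higher differences vanish, so the minimal degree is 1.

1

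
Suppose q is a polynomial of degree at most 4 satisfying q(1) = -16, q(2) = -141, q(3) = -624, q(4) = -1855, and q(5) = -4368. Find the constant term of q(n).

Write q(n) = an^4 + bn^3 + cn^2 + dn + e. Substituting each data point gives a linear system:
  a + b + c + d + e = -16
  16a + 8b + 4c + 2d + e = -141
  81a + 27b + 9c + 3d + e = -624
  256a + 64b + 16c + 4d + e = -1855
  625a + 125b + 25c + 5d + e = -4368
Solving the system yields a = -6, b = -5, c = 1, d = -3, e = -3.
So q(n) = -6n⁴ - 5n³ + n² - 3n - 3.
The constant term is -3.

-3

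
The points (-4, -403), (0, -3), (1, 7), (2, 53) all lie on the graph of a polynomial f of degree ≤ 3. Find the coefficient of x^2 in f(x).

0

Write f(x) = ax^3 + bx^2 + cx + d. Substituting each data point gives a linear system:
  -64a + 16b - 4c + d = -403
  d = -3
  a + b + c + d = 7
  8a + 4b + 2c + d = 53
Solving the system yields a = 6, b = 0, c = 4, d = -3.
So f(x) = 6x^3 + 4x - 3.
The coefficient of x^2 is 0.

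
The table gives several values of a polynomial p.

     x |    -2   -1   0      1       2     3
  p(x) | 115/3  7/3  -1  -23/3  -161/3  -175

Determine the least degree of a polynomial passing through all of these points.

Forward differences of the values at x = -2, -1, 0, 1, 2, 3:
  p  : 115/3  7/3  -1  -23/3  -161/3  -175
  Δ  : -36  -10/3  -20/3  -46  -364/3
  Δ^2: 98/3  -10/3  -118/3  -226/3
  Δ^3: -36  -36  -36
  Δ^4: 0  0
  Δ^5: 0
The third differences are constant (-36) and nonzero, while all higher differences vanish, so the minimal degree is 3.

3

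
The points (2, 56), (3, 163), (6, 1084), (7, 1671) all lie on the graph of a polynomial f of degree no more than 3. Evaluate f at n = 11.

6059

Write f(n) = an^3 + bn^2 + cn + d. Substituting each data point gives a linear system:
  8a + 4b + 2c + d = 56
  27a + 9b + 3c + d = 163
  216a + 36b + 6c + d = 1084
  343a + 49b + 7c + d = 1671
Solving the system yields a = 4, b = 6, c = 1, d = -2.
So f(n) = 4n^3 + 6n^2 + n - 2.
Then f(11) = 6059.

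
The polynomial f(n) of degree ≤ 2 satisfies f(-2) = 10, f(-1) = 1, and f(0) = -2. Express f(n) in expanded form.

f(n) = 3n^2 - 2

Write f(n) = an^2 + bn + c. Substituting each data point gives a linear system:
  4a - 2b + c = 10
  a - b + c = 1
  c = -2
Solving the system yields a = 3, b = 0, c = -2.
So f(n) = 3n^2 - 2.
Check: f(0) = -2. ✓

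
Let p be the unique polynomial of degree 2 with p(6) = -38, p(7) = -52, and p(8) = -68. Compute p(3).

Write p(n) = an^2 + bn + c. Substituting each data point gives a linear system:
  36a + 6b + c = -38
  49a + 7b + c = -52
  64a + 8b + c = -68
Solving the system yields a = -1, b = -1, c = 4.
So p(n) = -n^2 - n + 4.
Then p(3) = -8.

-8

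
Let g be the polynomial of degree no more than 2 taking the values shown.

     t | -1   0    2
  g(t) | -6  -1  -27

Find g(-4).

Using the Lagrange interpolation formula with nodes -1, 0, 2:
  L_0(t) = t(t - 2) / 3
  L_1(t) = (t + 1)(t - 2) / -2
  L_2(t) = (t + 1)t / 6
Then g(t) = -6·L_0(t) - 1·L_1(t) - 27·L_2(t).
Expanding and collecting terms gives g(t) = -6t^2 - t - 1.
Evaluating at t = -4: g(-4) = -93.

-93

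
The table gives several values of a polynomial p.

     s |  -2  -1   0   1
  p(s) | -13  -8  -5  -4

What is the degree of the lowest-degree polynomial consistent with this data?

2

Forward differences of the values at s = -2, -1, 0, 1:
  p  : -13  -8  -5  -4
  Δ  : 5  3  1
  Δ^2: -2  -2
  Δ^3: 0
The second differences are constant (-2) and nonzero, while all higher differences vanish, so the minimal degree is 2.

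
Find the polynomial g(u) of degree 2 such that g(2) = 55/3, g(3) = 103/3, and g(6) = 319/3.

Using the Lagrange interpolation formula with nodes 2, 3, 6:
  L_0(u) = (u - 3)(u - 6) / 4
  L_1(u) = (u - 2)(u - 6) / -3
  L_2(u) = (u - 2)(u - 3) / 12
Then g(u) = 55/3·L_0(u) + 103/3·L_1(u) + 319/3·L_2(u).
Expanding and collecting terms gives g(u) = 2u^2 + 6u - 5/3.
Check: g(2) = 55/3. ✓

g(u) = 2u^2 + 6u - 5/3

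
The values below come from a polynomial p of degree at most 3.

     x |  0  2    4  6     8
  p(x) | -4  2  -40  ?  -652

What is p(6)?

On equispaced nodes a degree-3 polynomial has vanishing fourth forward difference, so
  p(0) - 4·p(2) + 6·p(4) - 4·p(6) + p(8) = 0.
Substituting the known values and solving for p(6):
  -4·p(6) = 904
  p(6) = -226.

-226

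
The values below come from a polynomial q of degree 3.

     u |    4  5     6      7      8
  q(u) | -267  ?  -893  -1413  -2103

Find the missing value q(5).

-519

On equispaced nodes a degree-3 polynomial has vanishing fourth forward difference, so
  q(4) - 4·q(5) + 6·q(6) - 4·q(7) + q(8) = 0.
Substituting the known values and solving for q(5):
  -4·q(5) = 2076
  q(5) = -519.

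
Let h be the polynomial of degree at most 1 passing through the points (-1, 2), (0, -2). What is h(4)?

Write h(s) = as + b. Substituting each data point gives a linear system:
  -a + b = 2
  b = -2
Solving the system yields a = -4, b = -2.
So h(s) = -4s - 2.
Then h(4) = -18.

-18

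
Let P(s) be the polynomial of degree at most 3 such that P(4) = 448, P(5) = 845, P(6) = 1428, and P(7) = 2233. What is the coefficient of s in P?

4

Write P(s) = as^3 + bs^2 + cs + d. Substituting each data point gives a linear system:
  64a + 16b + 4c + d = 448
  125a + 25b + 5c + d = 845
  216a + 36b + 6c + d = 1428
  343a + 49b + 7c + d = 2233
Solving the system yields a = 6, b = 3, c = 4, d = 0.
So P(s) = 6s^3 + 3s^2 + 4s.
The coefficient of s is 4.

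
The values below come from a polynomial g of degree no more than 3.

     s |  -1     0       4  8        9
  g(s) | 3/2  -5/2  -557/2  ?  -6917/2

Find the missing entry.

-4821/2

The 4 known points determine the degree-3 polynomial uniquely.
Write g(s) = as^3 + bs^2 + cs + d. Substituting each data point gives a linear system:
  -a + b - c + d = 3/2
  d = -5/2
  64a + 16b + 4c + d = -557/2
  729a + 81b + 9c + d = -6917/2
Solving the system yields a = -5, b = 2, c = 3, d = -5/2.
So g(s) = -5s³ + 2s² + 3s - 5/2.
Then g(8) = -4821/2.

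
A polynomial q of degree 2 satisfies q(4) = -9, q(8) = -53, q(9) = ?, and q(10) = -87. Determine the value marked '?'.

-69

The 3 known points determine the degree-2 polynomial uniquely.
Write q(x) = ax^2 + bx + c. Substituting each data point gives a linear system:
  16a + 4b + c = -9
  64a + 8b + c = -53
  100a + 10b + c = -87
Solving the system yields a = -1, b = 1, c = 3.
So q(x) = -x² + x + 3.
Then q(9) = -69.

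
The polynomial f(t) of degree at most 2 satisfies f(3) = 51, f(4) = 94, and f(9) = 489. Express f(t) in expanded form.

Write f(t) = at^2 + bt + c. Substituting each data point gives a linear system:
  9a + 3b + c = 51
  16a + 4b + c = 94
  81a + 9b + c = 489
Solving the system yields a = 6, b = 1, c = -6.
So f(t) = 6t² + t - 6.
Check: f(9) = 489. ✓

f(t) = 6t^2 + t - 6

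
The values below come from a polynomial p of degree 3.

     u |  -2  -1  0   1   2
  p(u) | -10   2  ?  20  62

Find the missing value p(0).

On equispaced nodes a degree-3 polynomial has vanishing fourth forward difference, so
  p(-2) - 4·p(-1) + 6·p(0) - 4·p(1) + p(2) = 0.
Substituting the known values and solving for p(0):
  6·p(0) = 36
  p(0) = 6.

6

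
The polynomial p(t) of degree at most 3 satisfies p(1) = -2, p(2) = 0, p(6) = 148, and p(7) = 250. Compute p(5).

78

Write p(t) = at^3 + bt^2 + ct + d. Substituting each data point gives a linear system:
  a + b + c + d = -2
  8a + 4b + 2c + d = 0
  216a + 36b + 6c + d = 148
  343a + 49b + 7c + d = 250
Solving the system yields a = 1, b = -2, c = 1, d = -2.
So p(t) = t^3 - 2t^2 + t - 2.
Then p(5) = 78.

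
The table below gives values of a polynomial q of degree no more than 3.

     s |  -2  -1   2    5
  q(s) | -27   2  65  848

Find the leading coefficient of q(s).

Write q(s) = as^3 + bs^2 + cs + d. Substituting each data point gives a linear system:
  -8a + 4b - 2c + d = -27
  -a + b - c + d = 2
  8a + 4b + 2c + d = 65
  125a + 25b + 5c + d = 848
Solving the system yields a = 6, b = 4, c = -1, d = 3.
So q(s) = 6s^3 + 4s^2 - s + 3.
The leading coefficient is 6.

6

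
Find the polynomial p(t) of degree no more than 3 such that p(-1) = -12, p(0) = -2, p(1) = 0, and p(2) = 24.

p(t) = 5t^3 - 4t^2 + t - 2

Using the Lagrange interpolation formula with nodes -1, 0, 1, 2:
  L_0(t) = t(t - 1)(t - 2) / -6
  L_1(t) = (t + 1)(t - 1)(t - 2) / 2
  L_2(t) = (t + 1)t(t - 2) / -2
  L_3(t) = (t + 1)t(t - 1) / 6
Then p(t) = -12·L_0(t) - 2·L_1(t) + 0·L_2(t) + 24·L_3(t).
Expanding and collecting terms gives p(t) = 5t^3 - 4t^2 + t - 2.
Check: p(1) = 0. ✓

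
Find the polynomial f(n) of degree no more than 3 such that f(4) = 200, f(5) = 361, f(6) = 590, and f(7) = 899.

Using the Lagrange interpolation formula with nodes 4, 5, 6, 7:
  L_0(n) = (n - 5)(n - 6)(n - 7) / -6
  L_1(n) = (n - 4)(n - 6)(n - 7) / 2
  L_2(n) = (n - 4)(n - 5)(n - 7) / -2
  L_3(n) = (n - 4)(n - 5)(n - 6) / 6
Then f(n) = 200·L_0(n) + 361·L_1(n) + 590·L_2(n) + 899·L_3(n).
Expanding and collecting terms gives f(n) = 2n^3 + 4n^2 + 3n - 4.
Check: f(7) = 899. ✓

f(n) = 2n^3 + 4n^2 + 3n - 4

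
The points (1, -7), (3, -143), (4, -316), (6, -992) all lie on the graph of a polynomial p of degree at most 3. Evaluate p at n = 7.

-1543

Using the Lagrange interpolation formula with nodes 1, 3, 4, 6:
  L_0(n) = (n - 3)(n - 4)(n - 6) / -30
  L_1(n) = (n - 1)(n - 4)(n - 6) / 6
  L_2(n) = (n - 1)(n - 3)(n - 6) / -6
  L_3(n) = (n - 1)(n - 3)(n - 4) / 30
Then p(n) = -7·L_0(n) - 143·L_1(n) - 316·L_2(n) - 992·L_3(n).
Expanding and collecting terms gives p(n) = -4n³ - 3n² - 4n + 4.
Evaluating at n = 7: p(7) = -1543.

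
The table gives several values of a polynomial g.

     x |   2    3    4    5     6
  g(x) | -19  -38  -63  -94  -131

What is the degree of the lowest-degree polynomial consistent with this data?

2

Forward differences of the values at x = 2, 3, 4, 5, 6:
  g  : -19  -38  -63  -94  -131
  Δ  : -19  -25  -31  -37
  Δ^2: -6  -6  -6
  Δ^3: 0  0
  Δ^4: 0
The second differences are constant (-6) and nonzero, while all higher differences vanish, so the minimal degree is 2.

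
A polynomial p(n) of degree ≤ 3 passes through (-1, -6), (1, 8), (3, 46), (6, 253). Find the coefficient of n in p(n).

Write p(n) = an^3 + bn^2 + cn + d. Substituting each data point gives a linear system:
  -a + b - c + d = -6
  a + b + c + d = 8
  27a + 9b + 3c + d = 46
  216a + 36b + 6c + d = 253
Solving the system yields a = 1, b = 0, c = 6, d = 1.
So p(n) = n³ + 6n + 1.
The coefficient of n is 6.

6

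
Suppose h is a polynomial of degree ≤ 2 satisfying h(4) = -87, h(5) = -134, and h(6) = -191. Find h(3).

-50

Using the Lagrange interpolation formula with nodes 4, 5, 6:
  L_0(u) = (u - 5)(u - 6) / 2
  L_1(u) = (u - 4)(u - 6) / -1
  L_2(u) = (u - 4)(u - 5) / 2
Then h(u) = -87·L_0(u) - 134·L_1(u) - 191·L_2(u).
Expanding and collecting terms gives h(u) = -5u^2 - 2u + 1.
Evaluating at u = 3: h(3) = -50.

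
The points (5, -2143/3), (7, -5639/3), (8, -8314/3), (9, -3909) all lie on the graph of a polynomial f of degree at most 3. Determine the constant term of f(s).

Write f(s) = as^3 + bs^2 + cs + d. Substituting each data point gives a linear system:
  125a + 25b + 5c + d = -2143/3
  343a + 49b + 7c + d = -5639/3
  512a + 64b + 8c + d = -8314/3
  729a + 81b + 9c + d = -3909
Solving the system yields a = -5, b = -3, c = -5/3, d = -6.
So f(s) = -5s^3 - 3s^2 - (5/3)s - 6.
The constant term is -6.

-6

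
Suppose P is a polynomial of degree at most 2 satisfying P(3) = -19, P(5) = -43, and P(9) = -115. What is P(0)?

Write P(n) = an^2 + bn + c. Substituting each data point gives a linear system:
  9a + 3b + c = -19
  25a + 5b + c = -43
  81a + 9b + c = -115
Solving the system yields a = -1, b = -4, c = 2.
So P(n) = -n^2 - 4n + 2.
Then P(0) = 2.

2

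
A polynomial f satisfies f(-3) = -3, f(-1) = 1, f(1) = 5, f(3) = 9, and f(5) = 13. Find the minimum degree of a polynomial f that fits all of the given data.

1

Forward differences of the values at s = -3, -1, 1, 3, 5:
  f  : -3  1  5  9  13
  Δ  : 4  4  4  4
  Δ^2: 0  0  0
  Δ^3: 0  0
  Δ^4: 0
The first differences are constant (4) and nonzero, while all higher differences vanish, so the minimal degree is 1.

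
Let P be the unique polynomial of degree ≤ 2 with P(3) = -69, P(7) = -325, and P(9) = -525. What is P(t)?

Using the Lagrange interpolation formula with nodes 3, 7, 9:
  L_0(t) = (t - 7)(t - 9) / 24
  L_1(t) = (t - 3)(t - 9) / -8
  L_2(t) = (t - 3)(t - 7) / 12
Then P(t) = -69·L_0(t) - 325·L_1(t) - 525·L_2(t).
Expanding and collecting terms gives P(t) = -6t^2 - 4t - 3.
Check: P(9) = -525. ✓

P(t) = -6t^2 - 4t - 3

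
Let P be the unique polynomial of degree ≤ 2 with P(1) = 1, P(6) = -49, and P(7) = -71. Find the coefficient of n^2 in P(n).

Write P(n) = an^2 + bn + c. Substituting each data point gives a linear system:
  a + b + c = 1
  36a + 6b + c = -49
  49a + 7b + c = -71
Solving the system yields a = -2, b = 4, c = -1.
So P(n) = -2n^2 + 4n - 1.
The leading coefficient is -2.

-2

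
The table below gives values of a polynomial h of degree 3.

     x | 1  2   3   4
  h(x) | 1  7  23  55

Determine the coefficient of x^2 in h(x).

-1

Write h(x) = ax^3 + bx^2 + cx + d. Substituting each data point gives a linear system:
  a + b + c + d = 1
  8a + 4b + 2c + d = 7
  27a + 9b + 3c + d = 23
  64a + 16b + 4c + d = 55
Solving the system yields a = 1, b = -1, c = 2, d = -1.
So h(x) = x³ - x² + 2x - 1.
The coefficient of x^2 is -1.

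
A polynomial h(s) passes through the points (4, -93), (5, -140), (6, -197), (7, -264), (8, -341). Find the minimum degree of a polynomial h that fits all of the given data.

Forward differences of the values at s = 4, 5, 6, 7, 8:
  h  : -93  -140  -197  -264  -341
  Δ  : -47  -57  -67  -77
  Δ^2: -10  -10  -10
  Δ^3: 0  0
  Δ^4: 0
The second differences are constant (-10) and nonzero, while all higher differences vanish, so the minimal degree is 2.

2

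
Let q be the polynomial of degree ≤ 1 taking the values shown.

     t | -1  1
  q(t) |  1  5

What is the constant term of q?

3

Write q(t) = at + b. Substituting each data point gives a linear system:
  -a + b = 1
  a + b = 5
Solving the system yields a = 2, b = 3.
So q(t) = 2t + 3.
The constant term is 3.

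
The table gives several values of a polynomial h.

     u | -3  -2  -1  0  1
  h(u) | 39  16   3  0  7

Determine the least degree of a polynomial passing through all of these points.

Forward differences of the values at u = -3, -2, -1, 0, 1:
  h  : 39  16  3  0  7
  Δ  : -23  -13  -3  7
  Δ^2: 10  10  10
  Δ^3: 0  0
  Δ^4: 0
The second differences are constant (10) and nonzero, while all higher differences vanish, so the minimal degree is 2.

2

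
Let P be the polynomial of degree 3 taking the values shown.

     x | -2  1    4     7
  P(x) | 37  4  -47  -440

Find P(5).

Using the Lagrange interpolation formula with nodes -2, 1, 4, 7:
  L_0(x) = (x - 1)(x - 4)(x - 7) / -162
  L_1(x) = (x + 2)(x - 4)(x - 7) / 54
  L_2(x) = (x + 2)(x - 1)(x - 7) / -54
  L_3(x) = (x + 2)(x - 1)(x - 4) / 162
Then P(x) = 37·L_0(x) + 4·L_1(x) - 47·L_2(x) - 440·L_3(x).
Expanding and collecting terms gives P(x) = -2x³ + 5x² + 1.
Evaluating at x = 5: P(5) = -124.

-124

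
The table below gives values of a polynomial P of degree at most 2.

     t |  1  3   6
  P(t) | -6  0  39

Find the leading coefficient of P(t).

2

Write P(t) = at^2 + bt + c. Substituting each data point gives a linear system:
  a + b + c = -6
  9a + 3b + c = 0
  36a + 6b + c = 39
Solving the system yields a = 2, b = -5, c = -3.
So P(t) = 2t^2 - 5t - 3.
The leading coefficient is 2.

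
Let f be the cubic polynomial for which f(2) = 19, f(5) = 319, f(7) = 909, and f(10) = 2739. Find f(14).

7699

Using the Lagrange interpolation formula with nodes 2, 5, 7, 10:
  L_0(x) = (x - 5)(x - 7)(x - 10) / -120
  L_1(x) = (x - 2)(x - 7)(x - 10) / 30
  L_2(x) = (x - 2)(x - 5)(x - 10) / -30
  L_3(x) = (x - 2)(x - 5)(x - 7) / 120
Then f(x) = 19·L_0(x) + 319·L_1(x) + 909·L_2(x) + 2739·L_3(x).
Expanding and collecting terms gives f(x) = 3x³ - 3x² + 4x - 1.
Evaluating at x = 14: f(14) = 7699.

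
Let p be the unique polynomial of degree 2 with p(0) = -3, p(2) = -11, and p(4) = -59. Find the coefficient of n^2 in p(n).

-5

Write p(n) = an^2 + bn + c. Substituting each data point gives a linear system:
  c = -3
  4a + 2b + c = -11
  16a + 4b + c = -59
Solving the system yields a = -5, b = 6, c = -3.
So p(n) = -5n^2 + 6n - 3.
The leading coefficient is -5.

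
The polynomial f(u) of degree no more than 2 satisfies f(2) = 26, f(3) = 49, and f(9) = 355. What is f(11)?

521

Using the Lagrange interpolation formula with nodes 2, 3, 9:
  L_0(u) = (u - 3)(u - 9) / 7
  L_1(u) = (u - 2)(u - 9) / -6
  L_2(u) = (u - 2)(u - 3) / 42
Then f(u) = 26·L_0(u) + 49·L_1(u) + 355·L_2(u).
Expanding and collecting terms gives f(u) = 4u² + 3u + 4.
Evaluating at u = 11: f(11) = 521.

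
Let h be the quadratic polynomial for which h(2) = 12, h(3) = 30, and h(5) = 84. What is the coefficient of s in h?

3

Write h(s) = as^2 + bs + c. Substituting each data point gives a linear system:
  4a + 2b + c = 12
  9a + 3b + c = 30
  25a + 5b + c = 84
Solving the system yields a = 3, b = 3, c = -6.
So h(s) = 3s² + 3s - 6.
The coefficient of s is 3.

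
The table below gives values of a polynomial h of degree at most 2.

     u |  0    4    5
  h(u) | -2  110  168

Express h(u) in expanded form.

Using the Lagrange interpolation formula with nodes 0, 4, 5:
  L_0(u) = (u - 4)(u - 5) / 20
  L_1(u) = u(u - 5) / -4
  L_2(u) = u(u - 4) / 5
Then h(u) = -2·L_0(u) + 110·L_1(u) + 168·L_2(u).
Expanding and collecting terms gives h(u) = 6u^2 + 4u - 2.
Check: h(0) = -2. ✓

h(u) = 6u^2 + 4u - 2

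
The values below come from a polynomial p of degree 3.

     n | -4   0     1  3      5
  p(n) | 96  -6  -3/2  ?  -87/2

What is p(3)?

The 4 known points determine the degree-3 polynomial uniquely.
Write p(n) = an^3 + bn^2 + cn + d. Substituting each data point gives a linear system:
  -64a + 16b - 4c + d = 96
  d = -6
  a + b + c + d = -3/2
  125a + 25b + 5c + d = -87/2
Solving the system yields a = -1, b = 3, c = 5/2, d = -6.
So p(n) = -n³ + 3n² + (5/2)n - 6.
Then p(3) = 3/2.

3/2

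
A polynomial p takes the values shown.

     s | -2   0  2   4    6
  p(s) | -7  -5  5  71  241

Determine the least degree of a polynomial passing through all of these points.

Forward differences of the values at s = -2, 0, 2, 4, 6:
  p  : -7  -5  5  71  241
  Δ  : 2  10  66  170
  Δ^2: 8  56  104
  Δ^3: 48  48
  Δ^4: 0
The third differences are constant (48) and nonzero, while all higher differences vanish, so the minimal degree is 3.

3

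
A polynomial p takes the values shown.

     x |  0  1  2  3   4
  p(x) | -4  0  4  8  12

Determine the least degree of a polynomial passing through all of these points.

1

Forward differences of the values at x = 0, 1, 2, 3, 4:
  p  : -4  0  4  8  12
  Δ  : 4  4  4  4
  Δ^2: 0  0  0
  Δ^3: 0  0
  Δ^4: 0
The first differences are constant (4) and nonzero, while all higher differences vanish, so the minimal degree is 1.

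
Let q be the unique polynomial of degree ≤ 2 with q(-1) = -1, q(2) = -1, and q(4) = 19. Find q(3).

Using the Lagrange interpolation formula with nodes -1, 2, 4:
  L_0(u) = (u - 2)(u - 4) / 15
  L_1(u) = (u + 1)(u - 4) / -6
  L_2(u) = (u + 1)(u - 2) / 10
Then q(u) = -1·L_0(u) - 1·L_1(u) + 19·L_2(u).
Expanding and collecting terms gives q(u) = 2u² - 2u - 5.
Evaluating at u = 3: q(3) = 7.

7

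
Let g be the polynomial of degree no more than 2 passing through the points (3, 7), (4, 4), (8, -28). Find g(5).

Write g(u) = au^2 + bu + c. Substituting each data point gives a linear system:
  9a + 3b + c = 7
  16a + 4b + c = 4
  64a + 8b + c = -28
Solving the system yields a = -1, b = 4, c = 4.
So g(u) = -u² + 4u + 4.
Then g(5) = -1.

-1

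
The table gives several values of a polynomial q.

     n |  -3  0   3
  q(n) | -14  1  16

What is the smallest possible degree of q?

1

Forward differences of the values at n = -3, 0, 3:
  q  : -14  1  16
  Δ  : 15  15
  Δ^2: 0
The first differences are constant (15) and nonzero, while all higher differences vanish, so the minimal degree is 1.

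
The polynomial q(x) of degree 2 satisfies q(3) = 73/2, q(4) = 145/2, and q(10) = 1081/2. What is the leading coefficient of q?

6

Write q(x) = ax^2 + bx + c. Substituting each data point gives a linear system:
  9a + 3b + c = 73/2
  16a + 4b + c = 145/2
  100a + 10b + c = 1081/2
Solving the system yields a = 6, b = -6, c = 1/2.
So q(x) = 6x^2 - 6x + 1/2.
The leading coefficient is 6.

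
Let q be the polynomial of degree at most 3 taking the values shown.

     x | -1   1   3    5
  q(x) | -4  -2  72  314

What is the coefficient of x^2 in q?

Write q(x) = ax^3 + bx^2 + cx + d. Substituting each data point gives a linear system:
  -a + b - c + d = -4
  a + b + c + d = -2
  27a + 9b + 3c + d = 72
  125a + 25b + 5c + d = 314
Solving the system yields a = 2, b = 3, c = -1, d = -6.
So q(x) = 2x³ + 3x² - x - 6.
The coefficient of x^2 is 3.

3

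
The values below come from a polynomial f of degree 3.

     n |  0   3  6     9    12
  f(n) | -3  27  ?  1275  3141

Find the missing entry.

345

The 4 known points determine the degree-3 polynomial uniquely.
Write f(n) = an^3 + bn^2 + cn + d. Substituting each data point gives a linear system:
  d = -3
  27a + 9b + 3c + d = 27
  729a + 81b + 9c + d = 1275
  1728a + 144b + 12c + d = 3141
Solving the system yields a = 2, b = -2, c = -2, d = -3.
So f(n) = 2n^3 - 2n^2 - 2n - 3.
Then f(6) = 345.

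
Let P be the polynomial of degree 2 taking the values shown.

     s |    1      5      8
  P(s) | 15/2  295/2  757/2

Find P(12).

1709/2

Using the Lagrange interpolation formula with nodes 1, 5, 8:
  L_0(s) = (s - 5)(s - 8) / 28
  L_1(s) = (s - 1)(s - 8) / -12
  L_2(s) = (s - 1)(s - 5) / 21
Then P(s) = 15/2·L_0(s) + 295/2·L_1(s) + 757/2·L_2(s).
Expanding and collecting terms gives P(s) = 6s^2 - s + 5/2.
Evaluating at s = 12: P(12) = 1709/2.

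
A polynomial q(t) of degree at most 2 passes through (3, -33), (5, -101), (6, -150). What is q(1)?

-5

Write q(t) = at^2 + bt + c. Substituting each data point gives a linear system:
  9a + 3b + c = -33
  25a + 5b + c = -101
  36a + 6b + c = -150
Solving the system yields a = -5, b = 6, c = -6.
So q(t) = -5t^2 + 6t - 6.
Then q(1) = -5.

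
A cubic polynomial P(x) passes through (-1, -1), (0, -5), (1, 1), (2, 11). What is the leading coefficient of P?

Write P(x) = ax^3 + bx^2 + cx + d. Substituting each data point gives a linear system:
  -a + b - c + d = -1
  d = -5
  a + b + c + d = 1
  8a + 4b + 2c + d = 11
Solving the system yields a = -1, b = 5, c = 2, d = -5.
So P(x) = -x^3 + 5x^2 + 2x - 5.
The leading coefficient is -1.

-1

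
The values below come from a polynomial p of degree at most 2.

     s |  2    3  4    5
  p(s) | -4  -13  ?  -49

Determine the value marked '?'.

The 3 known points determine the degree-2 polynomial uniquely.
Write p(s) = as^2 + bs + c. Substituting each data point gives a linear system:
  4a + 2b + c = -4
  9a + 3b + c = -13
  25a + 5b + c = -49
Solving the system yields a = -3, b = 6, c = -4.
So p(s) = -3s^2 + 6s - 4.
Then p(4) = -28.

-28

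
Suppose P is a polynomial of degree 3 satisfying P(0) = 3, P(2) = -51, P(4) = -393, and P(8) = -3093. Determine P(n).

Using the Lagrange interpolation formula with nodes 0, 2, 4, 8:
  L_0(n) = (n - 2)(n - 4)(n - 8) / -64
  L_1(n) = n(n - 4)(n - 8) / 24
  L_2(n) = n(n - 2)(n - 8) / -32
  L_3(n) = n(n - 2)(n - 4) / 192
Then P(n) = 3·L_0(n) - 51·L_1(n) - 393·L_2(n) - 3093·L_3(n).
Expanding and collecting terms gives P(n) = -6n^3 - 3n + 3.
Check: P(8) = -3093. ✓

P(n) = -6n^3 - 3n + 3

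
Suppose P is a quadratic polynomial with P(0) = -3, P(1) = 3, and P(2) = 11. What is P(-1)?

-7

Using the Lagrange interpolation formula with nodes 0, 1, 2:
  L_0(u) = (u - 1)(u - 2) / 2
  L_1(u) = u(u - 2) / -1
  L_2(u) = u(u - 1) / 2
Then P(u) = -3·L_0(u) + 3·L_1(u) + 11·L_2(u).
Expanding and collecting terms gives P(u) = u^2 + 5u - 3.
Evaluating at u = -1: P(-1) = -7.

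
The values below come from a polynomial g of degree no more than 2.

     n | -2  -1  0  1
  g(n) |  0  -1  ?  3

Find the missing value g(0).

0

The 3 known points determine the degree-2 polynomial uniquely.
Write g(n) = an^2 + bn + c. Substituting each data point gives a linear system:
  4a - 2b + c = 0
  a - b + c = -1
  a + b + c = 3
Solving the system yields a = 1, b = 2, c = 0.
So g(n) = n^2 + 2n.
Then g(0) = 0.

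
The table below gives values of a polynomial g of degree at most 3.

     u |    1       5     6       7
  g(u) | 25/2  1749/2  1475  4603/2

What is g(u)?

g(u) = 6u^3 + 5u^2 - (1/2)u + 2

Write g(u) = au^3 + bu^2 + cu + d. Substituting each data point gives a linear system:
  a + b + c + d = 25/2
  125a + 25b + 5c + d = 1749/2
  216a + 36b + 6c + d = 1475
  343a + 49b + 7c + d = 4603/2
Solving the system yields a = 6, b = 5, c = -1/2, d = 2.
So g(u) = 6u^3 + 5u^2 - (1/2)u + 2.
Check: g(1) = 25/2. ✓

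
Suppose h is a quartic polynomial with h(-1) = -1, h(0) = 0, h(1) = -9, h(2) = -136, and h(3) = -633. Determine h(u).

Write h(u) = au^4 + bu^3 + cu^2 + du + e. Substituting each data point gives a linear system:
  a - b + c - d + e = -1
  e = 0
  a + b + c + d + e = -9
  16a + 8b + 4c + 2d + e = -136
  81a + 27b + 9c + 3d + e = -633
Solving the system yields a = -6, b = -6, c = 1, d = 2, e = 0.
So h(u) = -6u^4 - 6u^3 + u^2 + 2u.
Check: h(2) = -136. ✓

h(u) = -6u^4 - 6u^3 + u^2 + 2u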